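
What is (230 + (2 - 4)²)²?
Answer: 54756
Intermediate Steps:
(230 + (2 - 4)²)² = (230 + (-2)²)² = (230 + 4)² = 234² = 54756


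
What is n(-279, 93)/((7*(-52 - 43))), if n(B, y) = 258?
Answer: -258/665 ≈ -0.38797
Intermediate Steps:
n(-279, 93)/((7*(-52 - 43))) = 258/((7*(-52 - 43))) = 258/((7*(-95))) = 258/(-665) = 258*(-1/665) = -258/665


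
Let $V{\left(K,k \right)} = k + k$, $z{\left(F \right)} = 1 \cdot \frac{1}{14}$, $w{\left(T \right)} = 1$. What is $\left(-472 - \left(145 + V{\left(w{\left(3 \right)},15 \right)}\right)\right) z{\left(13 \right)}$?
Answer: $- \frac{647}{14} \approx -46.214$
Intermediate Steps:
$z{\left(F \right)} = \frac{1}{14}$ ($z{\left(F \right)} = 1 \cdot \frac{1}{14} = \frac{1}{14}$)
$V{\left(K,k \right)} = 2 k$
$\left(-472 - \left(145 + V{\left(w{\left(3 \right)},15 \right)}\right)\right) z{\left(13 \right)} = \left(-472 - \left(145 + 2 \cdot 15\right)\right) \frac{1}{14} = \left(-472 - 175\right) \frac{1}{14} = \left(-647\right) \frac{1}{14} = - \frac{647}{14}$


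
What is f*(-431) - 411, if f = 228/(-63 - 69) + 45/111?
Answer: 64601/407 ≈ 158.72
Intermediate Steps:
f = -538/407 (f = 228/(-132) + 45*(1/111) = 228*(-1/132) + 15/37 = -19/11 + 15/37 = -538/407 ≈ -1.3219)
f*(-431) - 411 = -538/407*(-431) - 411 = 231878/407 - 411 = 64601/407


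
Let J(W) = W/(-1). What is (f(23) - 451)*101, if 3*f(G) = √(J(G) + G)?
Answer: -45551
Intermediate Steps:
J(W) = -W
f(G) = 0 (f(G) = √(-G + G)/3 = √0/3 = (⅓)*0 = 0)
(f(23) - 451)*101 = (0 - 451)*101 = -451*101 = -45551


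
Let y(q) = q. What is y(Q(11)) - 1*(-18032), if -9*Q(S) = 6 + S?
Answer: 162271/9 ≈ 18030.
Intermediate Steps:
Q(S) = -⅔ - S/9 (Q(S) = -(6 + S)/9 = -⅔ - S/9)
y(Q(11)) - 1*(-18032) = (-⅔ - ⅑*11) - 1*(-18032) = (-⅔ - 11/9) + 18032 = -17/9 + 18032 = 162271/9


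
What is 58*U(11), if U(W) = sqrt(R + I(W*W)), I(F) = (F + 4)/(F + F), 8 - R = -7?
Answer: 29*sqrt(7510)/11 ≈ 228.47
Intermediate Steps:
R = 15 (R = 8 - 1*(-7) = 8 + 7 = 15)
I(F) = (4 + F)/(2*F) (I(F) = (4 + F)/((2*F)) = (4 + F)*(1/(2*F)) = (4 + F)/(2*F))
U(W) = sqrt(15 + (4 + W**2)/(2*W**2)) (U(W) = sqrt(15 + (4 + W*W)/(2*((W*W)))) = sqrt(15 + (4 + W**2)/(2*(W**2))) = sqrt(15 + (4 + W**2)/(2*W**2)))
58*U(11) = 58*(sqrt(62 + 8/11**2)/2) = 58*(sqrt(62 + 8*(1/121))/2) = 58*(sqrt(62 + 8/121)/2) = 58*(sqrt(7510/121)/2) = 58*((sqrt(7510)/11)/2) = 58*(sqrt(7510)/22) = 29*sqrt(7510)/11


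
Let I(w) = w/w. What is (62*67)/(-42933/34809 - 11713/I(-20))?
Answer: -24099431/67960125 ≈ -0.35461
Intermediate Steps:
I(w) = 1
(62*67)/(-42933/34809 - 11713/I(-20)) = (62*67)/(-42933/34809 - 11713/1) = 4154/(-42933*1/34809 - 11713*1) = 4154/(-14311/11603 - 11713) = 4154/(-135920250/11603) = 4154*(-11603/135920250) = -24099431/67960125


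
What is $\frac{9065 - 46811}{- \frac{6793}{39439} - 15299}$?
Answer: $\frac{248110749}{100564009} \approx 2.4672$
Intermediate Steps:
$\frac{9065 - 46811}{- \frac{6793}{39439} - 15299} = - \frac{37746}{\left(-6793\right) \frac{1}{39439} - 15299} = - \frac{37746}{- \frac{6793}{39439} - 15299} = - \frac{37746}{- \frac{603384054}{39439}} = \left(-37746\right) \left(- \frac{39439}{603384054}\right) = \frac{248110749}{100564009}$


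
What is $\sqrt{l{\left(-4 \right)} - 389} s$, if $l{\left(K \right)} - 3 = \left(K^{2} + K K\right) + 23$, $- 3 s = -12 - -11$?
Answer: $\frac{i \sqrt{331}}{3} \approx 6.0645 i$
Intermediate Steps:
$s = \frac{1}{3}$ ($s = - \frac{-12 - -11}{3} = - \frac{-12 + 11}{3} = \left(- \frac{1}{3}\right) \left(-1\right) = \frac{1}{3} \approx 0.33333$)
$l{\left(K \right)} = 26 + 2 K^{2}$ ($l{\left(K \right)} = 3 + \left(\left(K^{2} + K K\right) + 23\right) = 3 + \left(\left(K^{2} + K^{2}\right) + 23\right) = 3 + \left(2 K^{2} + 23\right) = 3 + \left(23 + 2 K^{2}\right) = 26 + 2 K^{2}$)
$\sqrt{l{\left(-4 \right)} - 389} s = \sqrt{\left(26 + 2 \left(-4\right)^{2}\right) - 389} \cdot \frac{1}{3} = \sqrt{\left(26 + 2 \cdot 16\right) - 389} \cdot \frac{1}{3} = \sqrt{\left(26 + 32\right) - 389} \cdot \frac{1}{3} = \sqrt{58 - 389} \cdot \frac{1}{3} = \sqrt{-331} \cdot \frac{1}{3} = i \sqrt{331} \cdot \frac{1}{3} = \frac{i \sqrt{331}}{3}$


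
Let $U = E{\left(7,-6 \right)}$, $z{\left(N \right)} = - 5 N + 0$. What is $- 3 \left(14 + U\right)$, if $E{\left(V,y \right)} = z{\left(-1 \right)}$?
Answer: $-57$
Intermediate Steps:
$z{\left(N \right)} = - 5 N$
$E{\left(V,y \right)} = 5$ ($E{\left(V,y \right)} = \left(-5\right) \left(-1\right) = 5$)
$U = 5$
$- 3 \left(14 + U\right) = - 3 \left(14 + 5\right) = \left(-3\right) 19 = -57$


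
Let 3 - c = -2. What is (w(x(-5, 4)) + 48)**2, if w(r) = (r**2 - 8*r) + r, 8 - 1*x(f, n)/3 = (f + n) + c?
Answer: 11664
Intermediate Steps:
c = 5 (c = 3 - 1*(-2) = 3 + 2 = 5)
x(f, n) = 9 - 3*f - 3*n (x(f, n) = 24 - 3*((f + n) + 5) = 24 - 3*(5 + f + n) = 24 + (-15 - 3*f - 3*n) = 9 - 3*f - 3*n)
w(r) = r**2 - 7*r
(w(x(-5, 4)) + 48)**2 = ((9 - 3*(-5) - 3*4)*(-7 + (9 - 3*(-5) - 3*4)) + 48)**2 = ((9 + 15 - 12)*(-7 + (9 + 15 - 12)) + 48)**2 = (12*(-7 + 12) + 48)**2 = (12*5 + 48)**2 = (60 + 48)**2 = 108**2 = 11664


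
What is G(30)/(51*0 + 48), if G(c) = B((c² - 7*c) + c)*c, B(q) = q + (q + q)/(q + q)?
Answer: 3605/8 ≈ 450.63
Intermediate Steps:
B(q) = 1 + q (B(q) = q + (2*q)/((2*q)) = q + (2*q)*(1/(2*q)) = q + 1 = 1 + q)
G(c) = c*(1 + c² - 6*c) (G(c) = (1 + ((c² - 7*c) + c))*c = (1 + (c² - 6*c))*c = (1 + c² - 6*c)*c = c*(1 + c² - 6*c))
G(30)/(51*0 + 48) = (30*(1 + 30*(-6 + 30)))/(51*0 + 48) = (30*(1 + 30*24))/(0 + 48) = (30*(1 + 720))/48 = (30*721)*(1/48) = 21630*(1/48) = 3605/8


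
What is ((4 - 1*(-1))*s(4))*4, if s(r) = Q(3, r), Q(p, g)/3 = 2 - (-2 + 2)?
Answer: 120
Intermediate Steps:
Q(p, g) = 6 (Q(p, g) = 3*(2 - (-2 + 2)) = 3*(2 - 1*0) = 3*(2 + 0) = 3*2 = 6)
s(r) = 6
((4 - 1*(-1))*s(4))*4 = ((4 - 1*(-1))*6)*4 = ((4 + 1)*6)*4 = (5*6)*4 = 30*4 = 120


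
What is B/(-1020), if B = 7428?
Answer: -619/85 ≈ -7.2824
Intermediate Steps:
B/(-1020) = 7428/(-1020) = 7428*(-1/1020) = -619/85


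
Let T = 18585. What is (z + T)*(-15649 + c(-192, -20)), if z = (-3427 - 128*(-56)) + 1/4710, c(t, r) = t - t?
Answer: -1645577809189/4710 ≈ -3.4938e+8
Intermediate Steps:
c(t, r) = 0
z = 17620111/4710 (z = (-3427 + 7168) + 1/4710 = 3741 + 1/4710 = 17620111/4710 ≈ 3741.0)
(z + T)*(-15649 + c(-192, -20)) = (17620111/4710 + 18585)*(-15649 + 0) = (105155461/4710)*(-15649) = -1645577809189/4710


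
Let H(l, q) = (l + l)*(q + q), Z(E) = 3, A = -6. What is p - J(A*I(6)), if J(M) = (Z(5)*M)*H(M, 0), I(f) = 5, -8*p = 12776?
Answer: -1597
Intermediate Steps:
p = -1597 (p = -⅛*12776 = -1597)
H(l, q) = 4*l*q (H(l, q) = (2*l)*(2*q) = 4*l*q)
J(M) = 0 (J(M) = (3*M)*(4*M*0) = (3*M)*0 = 0)
p - J(A*I(6)) = -1597 - 1*0 = -1597 + 0 = -1597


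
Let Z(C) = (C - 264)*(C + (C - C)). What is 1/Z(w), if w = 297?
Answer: 1/9801 ≈ 0.00010203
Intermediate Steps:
Z(C) = C*(-264 + C) (Z(C) = (-264 + C)*(C + 0) = (-264 + C)*C = C*(-264 + C))
1/Z(w) = 1/(297*(-264 + 297)) = 1/(297*33) = 1/9801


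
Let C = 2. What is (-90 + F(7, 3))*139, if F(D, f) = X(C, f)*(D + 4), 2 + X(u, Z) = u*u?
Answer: -9452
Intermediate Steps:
X(u, Z) = -2 + u² (X(u, Z) = -2 + u*u = -2 + u²)
F(D, f) = 8 + 2*D (F(D, f) = (-2 + 2²)*(D + 4) = (-2 + 4)*(4 + D) = 2*(4 + D) = 8 + 2*D)
(-90 + F(7, 3))*139 = (-90 + (8 + 2*7))*139 = (-90 + (8 + 14))*139 = (-90 + 22)*139 = -68*139 = -9452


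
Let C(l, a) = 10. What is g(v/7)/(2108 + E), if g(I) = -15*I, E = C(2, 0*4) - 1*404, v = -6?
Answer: 45/5999 ≈ 0.0075013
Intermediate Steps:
E = -394 (E = 10 - 1*404 = 10 - 404 = -394)
g(v/7)/(2108 + E) = (-(-90)/7)/(2108 - 394) = -(-90)/7/1714 = -15*(-6/7)*(1/1714) = (90/7)*(1/1714) = 45/5999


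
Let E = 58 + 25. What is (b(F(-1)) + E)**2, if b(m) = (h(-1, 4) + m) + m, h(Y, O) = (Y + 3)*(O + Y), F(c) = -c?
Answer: 8281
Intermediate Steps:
h(Y, O) = (3 + Y)*(O + Y)
b(m) = 6 + 2*m (b(m) = (((-1)**2 + 3*4 + 3*(-1) + 4*(-1)) + m) + m = ((1 + 12 - 3 - 4) + m) + m = (6 + m) + m = 6 + 2*m)
E = 83
(b(F(-1)) + E)**2 = ((6 + 2*(-1*(-1))) + 83)**2 = ((6 + 2*1) + 83)**2 = ((6 + 2) + 83)**2 = (8 + 83)**2 = 91**2 = 8281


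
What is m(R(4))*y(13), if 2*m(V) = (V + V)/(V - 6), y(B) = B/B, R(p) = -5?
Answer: 5/11 ≈ 0.45455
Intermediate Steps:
y(B) = 1
m(V) = V/(-6 + V) (m(V) = ((V + V)/(V - 6))/2 = ((2*V)/(-6 + V))/2 = (2*V/(-6 + V))/2 = V/(-6 + V))
m(R(4))*y(13) = -5/(-6 - 5)*1 = -5/(-11)*1 = -5*(-1/11)*1 = (5/11)*1 = 5/11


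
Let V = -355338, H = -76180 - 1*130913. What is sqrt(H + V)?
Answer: I*sqrt(562431) ≈ 749.95*I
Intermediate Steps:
H = -207093 (H = -76180 - 130913 = -207093)
sqrt(H + V) = sqrt(-207093 - 355338) = sqrt(-562431) = I*sqrt(562431)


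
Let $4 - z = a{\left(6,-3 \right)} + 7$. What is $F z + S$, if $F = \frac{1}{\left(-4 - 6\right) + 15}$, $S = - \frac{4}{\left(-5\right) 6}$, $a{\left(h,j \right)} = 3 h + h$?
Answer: $- \frac{79}{15} \approx -5.2667$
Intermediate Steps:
$a{\left(h,j \right)} = 4 h$
$z = -27$ ($z = 4 - \left(4 \cdot 6 + 7\right) = 4 - \left(24 + 7\right) = 4 - 31 = -27$)
$S = \frac{2}{15}$ ($S = - \frac{4}{-30} = \left(-4\right) \left(- \frac{1}{30}\right) = \frac{2}{15} \approx 0.13333$)
$F = \frac{1}{5}$ ($F = \frac{1}{-10 + 15} = \frac{1}{5} \approx 0.2$)
$F z + S = \frac{1}{5} \left(-27\right) + \frac{2}{15} = - \frac{27}{5} + \frac{2}{15} = - \frac{79}{15}$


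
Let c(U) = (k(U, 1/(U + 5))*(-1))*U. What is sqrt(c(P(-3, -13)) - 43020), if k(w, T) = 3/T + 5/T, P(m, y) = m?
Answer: 2*I*sqrt(10743) ≈ 207.3*I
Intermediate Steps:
k(w, T) = 8/T
c(U) = U*(-40 - 8*U) (c(U) = ((8/(1/(U + 5)))*(-1))*U = ((8/(1/(5 + U)))*(-1))*U = ((8*(5 + U))*(-1))*U = ((40 + 8*U)*(-1))*U = (-40 - 8*U)*U = U*(-40 - 8*U))
sqrt(c(P(-3, -13)) - 43020) = sqrt(-8*(-3)*(5 - 3) - 43020) = sqrt(-8*(-3)*2 - 43020) = sqrt(48 - 43020) = sqrt(-42972) = 2*I*sqrt(10743)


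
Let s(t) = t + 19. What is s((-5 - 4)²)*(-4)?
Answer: -400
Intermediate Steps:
s(t) = 19 + t
s((-5 - 4)²)*(-4) = (19 + (-5 - 4)²)*(-4) = (19 + (-9)²)*(-4) = (19 + 81)*(-4) = 100*(-4) = -400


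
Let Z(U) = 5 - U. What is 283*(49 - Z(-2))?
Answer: 11886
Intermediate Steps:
283*(49 - Z(-2)) = 283*(49 - (5 - 1*(-2))) = 283*(49 - (5 + 2)) = 283*(49 - 1*7) = 283*(49 - 7) = 283*42 = 11886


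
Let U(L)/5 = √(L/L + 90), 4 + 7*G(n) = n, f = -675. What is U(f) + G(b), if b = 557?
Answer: 79 + 5*√91 ≈ 126.70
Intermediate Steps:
G(n) = -4/7 + n/7
U(L) = 5*√91 (U(L) = 5*√(L/L + 90) = 5*√(1 + 90) = 5*√91)
U(f) + G(b) = 5*√91 + (-4/7 + (⅐)*557) = 5*√91 + (-4/7 + 557/7) = 5*√91 + 79 = 79 + 5*√91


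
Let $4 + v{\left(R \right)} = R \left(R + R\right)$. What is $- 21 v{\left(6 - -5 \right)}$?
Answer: $-4998$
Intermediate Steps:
$v{\left(R \right)} = -4 + 2 R^{2}$ ($v{\left(R \right)} = -4 + R \left(R + R\right) = -4 + R 2 R = -4 + 2 R^{2}$)
$- 21 v{\left(6 - -5 \right)} = - 21 \left(-4 + 2 \left(6 - -5\right)^{2}\right) = - 21 \left(-4 + 2 \left(6 + 5\right)^{2}\right) = - 21 \left(-4 + 2 \cdot 11^{2}\right) = - 21 \left(-4 + 2 \cdot 121\right) = - 21 \left(-4 + 242\right) = \left(-21\right) 238 = -4998$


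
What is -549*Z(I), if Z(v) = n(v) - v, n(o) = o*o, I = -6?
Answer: -23058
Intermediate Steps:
n(o) = o²
Z(v) = v² - v
-549*Z(I) = -(-3294)*(-1 - 6) = -(-3294)*(-7) = -549*42 = -23058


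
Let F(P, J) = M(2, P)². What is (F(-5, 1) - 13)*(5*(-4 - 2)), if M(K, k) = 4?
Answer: -90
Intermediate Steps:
F(P, J) = 16 (F(P, J) = 4² = 16)
(F(-5, 1) - 13)*(5*(-4 - 2)) = (16 - 13)*(5*(-4 - 2)) = 3*(5*(-6)) = 3*(-30) = -90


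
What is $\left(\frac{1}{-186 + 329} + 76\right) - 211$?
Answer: $- \frac{19304}{143} \approx -134.99$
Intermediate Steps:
$\left(\frac{1}{-186 + 329} + 76\right) - 211 = \left(\frac{1}{143} + 76\right) - 211 = \frac{10869}{143} - 211 = - \frac{19304}{143}$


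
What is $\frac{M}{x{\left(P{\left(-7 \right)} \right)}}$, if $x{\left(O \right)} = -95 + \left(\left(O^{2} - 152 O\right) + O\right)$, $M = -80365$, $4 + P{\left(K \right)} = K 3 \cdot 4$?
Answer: $- \frac{80365}{20937} \approx -3.8384$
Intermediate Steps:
$P{\left(K \right)} = -4 + 12 K$ ($P{\left(K \right)} = -4 + K 3 \cdot 4 = -4 + 3 K 4 = -4 + 12 K$)
$x{\left(O \right)} = -95 + O^{2} - 151 O$ ($x{\left(O \right)} = -95 + \left(O^{2} - 151 O\right) = -95 + O^{2} - 151 O$)
$\frac{M}{x{\left(P{\left(-7 \right)} \right)}} = - \frac{80365}{-95 + \left(-4 + 12 \left(-7\right)\right)^{2} - 151 \left(-4 + 12 \left(-7\right)\right)} = - \frac{80365}{-95 + \left(-4 - 84\right)^{2} - 151 \left(-4 - 84\right)} = - \frac{80365}{-95 + \left(-88\right)^{2} - -13288} = - \frac{80365}{-95 + 7744 + 13288} = - \frac{80365}{20937}$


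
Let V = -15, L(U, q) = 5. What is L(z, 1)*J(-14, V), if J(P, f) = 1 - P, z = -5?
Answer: 75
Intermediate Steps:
L(z, 1)*J(-14, V) = 5*(1 - 1*(-14)) = 5*(1 + 14) = 5*15 = 75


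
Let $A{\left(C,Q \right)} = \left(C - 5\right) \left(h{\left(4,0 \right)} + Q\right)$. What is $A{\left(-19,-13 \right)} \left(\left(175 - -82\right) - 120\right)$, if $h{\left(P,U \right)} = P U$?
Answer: $42744$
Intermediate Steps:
$A{\left(C,Q \right)} = Q \left(-5 + C\right)$ ($A{\left(C,Q \right)} = \left(C - 5\right) \left(4 \cdot 0 + Q\right) = \left(-5 + C\right) \left(0 + Q\right) = \left(-5 + C\right) Q = Q \left(-5 + C\right)$)
$A{\left(-19,-13 \right)} \left(\left(175 - -82\right) - 120\right) = - 13 \left(-5 - 19\right) \left(\left(175 - -82\right) - 120\right) = \left(-13\right) \left(-24\right) \left(\left(175 + 82\right) - 120\right) = 312 \left(257 - 120\right) = 312 \cdot 137 = 42744$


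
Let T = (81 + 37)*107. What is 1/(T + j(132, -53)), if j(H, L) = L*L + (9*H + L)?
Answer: 1/16570 ≈ 6.0350e-5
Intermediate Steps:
T = 12626 (T = 118*107 = 12626)
j(H, L) = L + L² + 9*H (j(H, L) = L² + (L + 9*H) = L + L² + 9*H)
1/(T + j(132, -53)) = 1/(12626 + (-53 + (-53)² + 9*132)) = 1/(12626 + (-53 + 2809 + 1188)) = 1/(12626 + 3944) = 1/16570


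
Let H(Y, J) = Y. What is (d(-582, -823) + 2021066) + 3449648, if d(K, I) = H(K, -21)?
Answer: 5470132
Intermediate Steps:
d(K, I) = K
(d(-582, -823) + 2021066) + 3449648 = (-582 + 2021066) + 3449648 = 2020484 + 3449648 = 5470132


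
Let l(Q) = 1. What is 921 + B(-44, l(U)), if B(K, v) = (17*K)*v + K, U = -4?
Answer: 129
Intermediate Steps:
B(K, v) = K + 17*K*v (B(K, v) = 17*K*v + K = K + 17*K*v)
921 + B(-44, l(U)) = 921 - 44*(1 + 17*1) = 921 - 44*(1 + 17) = 921 - 44*18 = 921 - 792 = 129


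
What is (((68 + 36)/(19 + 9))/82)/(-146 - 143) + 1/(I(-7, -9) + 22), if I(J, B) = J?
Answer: 82748/1244145 ≈ 0.066510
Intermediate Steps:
(((68 + 36)/(19 + 9))/82)/(-146 - 143) + 1/(I(-7, -9) + 22) = (((68 + 36)/(19 + 9))/82)/(-146 - 143) + 1/(-7 + 22) = ((104/28)*(1/82))/(-289) + 1/15 = -104*(1/28)/(289*82) + 1/15 = -26/(2023*82) + 1/15 = -1/289*13/287 + 1/15 = -13/82943 + 1/15 = 82748/1244145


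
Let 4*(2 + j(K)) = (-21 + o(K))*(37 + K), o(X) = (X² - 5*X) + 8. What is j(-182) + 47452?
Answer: -4743245/4 ≈ -1.1858e+6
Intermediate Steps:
o(X) = 8 + X² - 5*X
j(K) = -2 + (37 + K)*(-13 + K² - 5*K)/4 (j(K) = -2 + ((-21 + (8 + K² - 5*K))*(37 + K))/4 = -2 + ((-13 + K² - 5*K)*(37 + K))/4 = -2 + ((37 + K)*(-13 + K² - 5*K))/4 = -2 + (37 + K)*(-13 + K² - 5*K)/4)
j(-182) + 47452 = (-489/4 + 8*(-182)² - 99/2*(-182) + (¼)*(-182)³) + 47452 = (-489/4 + 8*33124 + 9009 + (¼)*(-6028568)) + 47452 = (-489/4 + 264992 + 9009 - 1507142) + 47452 = -4933053/4 + 47452 = -4743245/4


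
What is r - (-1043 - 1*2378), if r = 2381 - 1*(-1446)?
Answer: 7248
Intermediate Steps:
r = 3827 (r = 2381 + 1446 = 3827)
r - (-1043 - 1*2378) = 3827 - (-1043 - 1*2378) = 3827 - (-1043 - 2378) = 3827 - 1*(-3421) = 3827 + 3421 = 7248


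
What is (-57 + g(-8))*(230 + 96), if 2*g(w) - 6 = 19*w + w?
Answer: -43684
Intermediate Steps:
g(w) = 3 + 10*w (g(w) = 3 + (19*w + w)/2 = 3 + (20*w)/2 = 3 + 10*w)
(-57 + g(-8))*(230 + 96) = (-57 + (3 + 10*(-8)))*(230 + 96) = (-57 + (3 - 80))*326 = (-57 - 77)*326 = -134*326 = -43684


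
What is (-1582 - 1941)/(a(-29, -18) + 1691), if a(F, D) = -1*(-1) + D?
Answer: -3523/1674 ≈ -2.1045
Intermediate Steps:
a(F, D) = 1 + D
(-1582 - 1941)/(a(-29, -18) + 1691) = (-1582 - 1941)/((1 - 18) + 1691) = -3523/(-17 + 1691) = -3523/1674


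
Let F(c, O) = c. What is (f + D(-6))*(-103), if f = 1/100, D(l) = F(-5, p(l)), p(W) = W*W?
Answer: 51397/100 ≈ 513.97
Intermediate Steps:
p(W) = W²
D(l) = -5
f = 1/100 ≈ 0.010000
(f + D(-6))*(-103) = (1/100 - 5)*(-103) = -499/100*(-103) = 51397/100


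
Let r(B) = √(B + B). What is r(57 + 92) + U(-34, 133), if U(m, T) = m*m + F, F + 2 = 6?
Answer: 1160 + √298 ≈ 1177.3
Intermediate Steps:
F = 4 (F = -2 + 6 = 4)
U(m, T) = 4 + m² (U(m, T) = m*m + 4 = m² + 4 = 4 + m²)
r(B) = √2*√B (r(B) = √(2*B) = √2*√B)
r(57 + 92) + U(-34, 133) = √2*√(57 + 92) + (4 + (-34)²) = √2*√149 + (4 + 1156) = √298 + 1160 = 1160 + √298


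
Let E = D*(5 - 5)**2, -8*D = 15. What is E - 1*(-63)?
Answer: 63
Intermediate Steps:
D = -15/8 (D = -1/8*15 = -15/8 ≈ -1.8750)
E = 0 (E = -15*(5 - 5)**2/8 = -15/8*0**2 = -15/8*0 = 0)
E - 1*(-63) = 0 - 1*(-63) = 0 + 63 = 63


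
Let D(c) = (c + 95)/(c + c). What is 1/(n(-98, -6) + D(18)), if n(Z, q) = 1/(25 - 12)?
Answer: 468/1505 ≈ 0.31096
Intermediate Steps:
n(Z, q) = 1/13
D(c) = (95 + c)/(2*c) (D(c) = (95 + c)/((2*c)) = (95 + c)*(1/(2*c)) = (95 + c)/(2*c))
1/(n(-98, -6) + D(18)) = 1/(1/13 + (½)*(95 + 18)/18) = 1/(1/13 + (½)*(1/18)*113) = 1/(1/13 + 113/36) = 1/(1505/468) = 468/1505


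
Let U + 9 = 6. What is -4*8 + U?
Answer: -35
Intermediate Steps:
U = -3 (U = -9 + 6 = -3)
-4*8 + U = -4*8 - 3 = -32 - 3 = -35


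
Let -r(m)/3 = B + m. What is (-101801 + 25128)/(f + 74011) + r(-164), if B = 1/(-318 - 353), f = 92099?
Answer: 54787277267/111459810 ≈ 491.54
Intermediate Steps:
B = -1/671 (B = 1/(-671) = -1/671 ≈ -0.0014903)
r(m) = 3/671 - 3*m (r(m) = -3*(-1/671 + m) = 3/671 - 3*m)
(-101801 + 25128)/(f + 74011) + r(-164) = (-101801 + 25128)/(92099 + 74011) + (3/671 - 3*(-164)) = -76673/166110 + (3/671 + 492) = -76673*1/166110 + 330135/671 = -76673/166110 + 330135/671 = 54787277267/111459810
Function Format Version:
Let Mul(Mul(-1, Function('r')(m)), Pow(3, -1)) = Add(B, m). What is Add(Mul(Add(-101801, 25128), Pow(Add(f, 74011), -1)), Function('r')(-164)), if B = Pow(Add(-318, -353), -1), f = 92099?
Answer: Rational(54787277267, 111459810) ≈ 491.54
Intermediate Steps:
B = Rational(-1, 671) (B = Pow(-671, -1) = Rational(-1, 671) ≈ -0.0014903)
Function('r')(m) = Add(Rational(3, 671), Mul(-3, m)) (Function('r')(m) = Mul(-3, Add(Rational(-1, 671), m)) = Add(Rational(3, 671), Mul(-3, m)))
Add(Mul(Add(-101801, 25128), Pow(Add(f, 74011), -1)), Function('r')(-164)) = Add(Mul(Add(-101801, 25128), Pow(Add(92099, 74011), -1)), Add(Rational(3, 671), Mul(-3, -164))) = Add(Mul(-76673, Pow(166110, -1)), Add(Rational(3, 671), 492)) = Add(Mul(-76673, Rational(1, 166110)), Rational(330135, 671)) = Add(Rational(-76673, 166110), Rational(330135, 671)) = Rational(54787277267, 111459810)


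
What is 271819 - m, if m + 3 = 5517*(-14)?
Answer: 349060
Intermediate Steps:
m = -77241 (m = -3 + 5517*(-14) = -3 - 77238 = -77241)
271819 - m = 271819 - 1*(-77241) = 271819 + 77241 = 349060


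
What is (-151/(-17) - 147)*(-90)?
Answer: 211320/17 ≈ 12431.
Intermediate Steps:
(-151/(-17) - 147)*(-90) = (-151*(-1/17) - 147)*(-90) = (151/17 - 147)*(-90) = -2348/17*(-90) = 211320/17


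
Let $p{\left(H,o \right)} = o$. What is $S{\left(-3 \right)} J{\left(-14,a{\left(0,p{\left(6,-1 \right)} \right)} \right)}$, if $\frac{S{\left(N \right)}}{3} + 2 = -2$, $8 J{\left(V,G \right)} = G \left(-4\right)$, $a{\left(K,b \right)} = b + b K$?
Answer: $-6$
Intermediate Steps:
$a{\left(K,b \right)} = b + K b$
$J{\left(V,G \right)} = - \frac{G}{2}$ ($J{\left(V,G \right)} = \frac{G \left(-4\right)}{8} = \frac{\left(-4\right) G}{8} = - \frac{G}{2}$)
$S{\left(N \right)} = -12$ ($S{\left(N \right)} = -6 + 3 \left(-2\right) = -6 - 6 = -12$)
$S{\left(-3 \right)} J{\left(-14,a{\left(0,p{\left(6,-1 \right)} \right)} \right)} = - 12 \left(- \frac{\left(-1\right) \left(1 + 0\right)}{2}\right) = - 12 \left(- \frac{\left(-1\right) 1}{2}\right) = - 12 \left(\left(- \frac{1}{2}\right) \left(-1\right)\right) = \left(-12\right) \frac{1}{2} = -6$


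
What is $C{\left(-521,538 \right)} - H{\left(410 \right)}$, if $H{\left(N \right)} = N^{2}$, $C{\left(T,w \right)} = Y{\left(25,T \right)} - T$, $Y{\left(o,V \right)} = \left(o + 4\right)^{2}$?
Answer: $-166738$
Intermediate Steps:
$Y{\left(o,V \right)} = \left(4 + o\right)^{2}$
$C{\left(T,w \right)} = 841 - T$ ($C{\left(T,w \right)} = \left(4 + 25\right)^{2} - T = 29^{2} - T = 841 - T$)
$C{\left(-521,538 \right)} - H{\left(410 \right)} = \left(841 - -521\right) - 410^{2} = \left(841 + 521\right) - 168100 = 1362 - 168100 = -166738$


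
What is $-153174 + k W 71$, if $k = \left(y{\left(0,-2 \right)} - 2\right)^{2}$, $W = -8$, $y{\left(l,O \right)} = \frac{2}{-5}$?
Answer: $- \frac{3911142}{25} \approx -1.5645 \cdot 10^{5}$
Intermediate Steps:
$y{\left(l,O \right)} = - \frac{2}{5}$ ($y{\left(l,O \right)} = 2 \left(- \frac{1}{5}\right) = - \frac{2}{5}$)
$k = \frac{144}{25}$ ($k = \left(- \frac{2}{5} - 2\right)^{2} = \left(- \frac{12}{5}\right)^{2} = \frac{144}{25} \approx 5.76$)
$-153174 + k W 71 = -153174 + \frac{144}{25} \left(-8\right) 71 = -153174 - \frac{81792}{25} = - \frac{3911142}{25}$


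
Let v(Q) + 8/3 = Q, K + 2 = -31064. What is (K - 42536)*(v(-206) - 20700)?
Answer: 1538919684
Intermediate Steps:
K = -31066 (K = -2 - 31064 = -31066)
v(Q) = -8/3 + Q
(K - 42536)*(v(-206) - 20700) = (-31066 - 42536)*((-8/3 - 206) - 20700) = -73602*(-626/3 - 20700) = -73602*(-62726/3) = 1538919684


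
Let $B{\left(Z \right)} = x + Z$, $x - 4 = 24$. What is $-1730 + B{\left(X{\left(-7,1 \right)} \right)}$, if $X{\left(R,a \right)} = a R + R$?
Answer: $-1716$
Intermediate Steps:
$X{\left(R,a \right)} = R + R a$ ($X{\left(R,a \right)} = R a + R = R + R a$)
$x = 28$ ($x = 4 + 24 = 28$)
$B{\left(Z \right)} = 28 + Z$
$-1730 + B{\left(X{\left(-7,1 \right)} \right)} = -1730 + \left(28 - 7 \left(1 + 1\right)\right) = -1730 + \left(28 - 14\right) = -1730 + 14 = -1716$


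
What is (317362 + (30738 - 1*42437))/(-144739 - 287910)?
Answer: -305663/432649 ≈ -0.70649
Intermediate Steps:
(317362 + (30738 - 1*42437))/(-144739 - 287910) = (317362 + (30738 - 42437))/(-432649) = (317362 - 11699)*(-1/432649) = 305663*(-1/432649) = -305663/432649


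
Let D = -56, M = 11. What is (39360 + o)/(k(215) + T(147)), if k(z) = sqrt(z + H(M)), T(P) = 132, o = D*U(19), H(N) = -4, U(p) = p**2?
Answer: 2527008/17213 - 19144*sqrt(211)/17213 ≈ 130.65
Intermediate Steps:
o = -20216 (o = -56*19**2 = -56*361 = -20216)
k(z) = sqrt(-4 + z) (k(z) = sqrt(z - 4) = sqrt(-4 + z))
(39360 + o)/(k(215) + T(147)) = (39360 - 20216)/(sqrt(-4 + 215) + 132) = 19144/(sqrt(211) + 132) = 19144/(132 + sqrt(211))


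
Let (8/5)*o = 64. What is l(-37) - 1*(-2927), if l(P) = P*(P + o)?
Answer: 2816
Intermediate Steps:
o = 40 (o = (5/8)*64 = 40)
l(P) = P*(40 + P) (l(P) = P*(P + 40) = P*(40 + P))
l(-37) - 1*(-2927) = -37*(40 - 37) - 1*(-2927) = -37*3 + 2927 = -111 + 2927 = 2816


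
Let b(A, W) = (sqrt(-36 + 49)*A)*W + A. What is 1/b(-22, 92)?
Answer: 1/2420682 - 46*sqrt(13)/1210341 ≈ -0.00013662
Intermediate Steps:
b(A, W) = A + A*W*sqrt(13) (b(A, W) = (sqrt(13)*A)*W + A = (A*sqrt(13))*W + A = A*W*sqrt(13) + A = A + A*W*sqrt(13))
1/b(-22, 92) = 1/(-22*(1 + 92*sqrt(13))) = 1/(-22 - 2024*sqrt(13))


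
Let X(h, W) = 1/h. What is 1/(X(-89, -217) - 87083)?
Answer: -89/7750388 ≈ -1.1483e-5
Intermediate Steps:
1/(X(-89, -217) - 87083) = 1/(1/(-89) - 87083) = 1/(-1/89 - 87083) = 1/(-7750388/89) = -89/7750388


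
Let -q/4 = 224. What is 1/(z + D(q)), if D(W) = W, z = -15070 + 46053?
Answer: 1/30087 ≈ 3.3237e-5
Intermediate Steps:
q = -896 (q = -4*224 = -896)
z = 30983
1/(z + D(q)) = 1/(30983 - 896) = 1/30087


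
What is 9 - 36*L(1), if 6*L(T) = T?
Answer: 3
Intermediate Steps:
L(T) = T/6
9 - 36*L(1) = 9 - 6 = 3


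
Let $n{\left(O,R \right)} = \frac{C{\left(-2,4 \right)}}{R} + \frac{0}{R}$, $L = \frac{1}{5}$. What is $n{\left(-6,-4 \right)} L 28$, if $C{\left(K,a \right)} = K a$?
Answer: $\frac{56}{5} \approx 11.2$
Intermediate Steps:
$L = \frac{1}{5} \approx 0.2$
$n{\left(O,R \right)} = - \frac{8}{R}$ ($n{\left(O,R \right)} = \frac{\left(-2\right) 4}{R} + \frac{0}{R} = - \frac{8}{R} + 0 = - \frac{8}{R}$)
$n{\left(-6,-4 \right)} L 28 = - \frac{8}{-4} \cdot \frac{1}{5} \cdot 28 = \left(-8\right) \left(- \frac{1}{4}\right) \frac{1}{5} \cdot 28 = 2 \cdot \frac{1}{5} \cdot 28 = \frac{2}{5} \cdot 28 = \frac{56}{5}$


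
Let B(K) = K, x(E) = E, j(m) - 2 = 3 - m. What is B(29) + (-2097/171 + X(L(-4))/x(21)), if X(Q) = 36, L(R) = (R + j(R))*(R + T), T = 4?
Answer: 2454/133 ≈ 18.451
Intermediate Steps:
j(m) = 5 - m (j(m) = 2 + (3 - m) = 5 - m)
L(R) = 20 + 5*R (L(R) = (R + (5 - R))*(R + 4) = 5*(4 + R) = 20 + 5*R)
B(29) + (-2097/171 + X(L(-4))/x(21)) = 29 + (-2097/171 + 36/21) = 29 + (-2097*1/171 + 36*(1/21)) = 29 + (-233/19 + 12/7) = 29 - 1403/133 = 2454/133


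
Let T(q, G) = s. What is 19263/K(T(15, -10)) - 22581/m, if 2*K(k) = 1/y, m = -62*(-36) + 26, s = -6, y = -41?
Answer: -3566682609/2258 ≈ -1.5796e+6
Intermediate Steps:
T(q, G) = -6
m = 2258 (m = 2232 + 26 = 2258)
K(k) = -1/82 (K(k) = (1/2)/(-41) = (1/2)*(-1/41) = -1/82)
19263/K(T(15, -10)) - 22581/m = 19263/(-1/82) - 22581/2258 = 19263*(-82) - 22581*1/2258 = -1579566 - 22581/2258 = -3566682609/2258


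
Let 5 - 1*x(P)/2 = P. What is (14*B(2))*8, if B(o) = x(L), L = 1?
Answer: 896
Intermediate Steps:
x(P) = 10 - 2*P
B(o) = 8 (B(o) = 10 - 2*1 = 10 - 2 = 8)
(14*B(2))*8 = (14*8)*8 = 112*8 = 896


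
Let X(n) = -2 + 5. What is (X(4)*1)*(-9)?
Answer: -27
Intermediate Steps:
X(n) = 3
(X(4)*1)*(-9) = (3*1)*(-9) = 3*(-9) = -27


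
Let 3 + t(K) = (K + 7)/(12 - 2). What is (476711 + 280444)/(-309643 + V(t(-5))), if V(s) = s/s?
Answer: -252385/103214 ≈ -2.4453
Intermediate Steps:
t(K) = -23/10 + K/10 (t(K) = -3 + (K + 7)/(12 - 2) = -3 + (7 + K)/10 = -3 + (7 + K)*(⅒) = -3 + (7/10 + K/10) = -23/10 + K/10)
V(s) = 1
(476711 + 280444)/(-309643 + V(t(-5))) = (476711 + 280444)/(-309643 + 1) = 757155/(-309642) = 757155*(-1/309642) = -252385/103214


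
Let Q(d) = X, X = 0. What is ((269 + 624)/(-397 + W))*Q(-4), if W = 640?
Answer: 0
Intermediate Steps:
Q(d) = 0
((269 + 624)/(-397 + W))*Q(-4) = ((269 + 624)/(-397 + 640))*0 = (893/243)*0 = 0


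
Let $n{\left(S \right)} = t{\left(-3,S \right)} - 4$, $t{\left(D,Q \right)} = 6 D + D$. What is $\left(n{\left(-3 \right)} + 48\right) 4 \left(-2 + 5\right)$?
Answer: $276$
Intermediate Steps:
$t{\left(D,Q \right)} = 7 D$
$n{\left(S \right)} = -25$ ($n{\left(S \right)} = 7 \left(-3\right) - 4 = -21 - 4 = -25$)
$\left(n{\left(-3 \right)} + 48\right) 4 \left(-2 + 5\right) = \left(-25 + 48\right) 4 \left(-2 + 5\right) = 23 \cdot 4 \cdot 3 = 23 \cdot 12 = 276$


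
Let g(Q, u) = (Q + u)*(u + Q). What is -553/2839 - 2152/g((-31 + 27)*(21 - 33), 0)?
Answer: -922955/817632 ≈ -1.1288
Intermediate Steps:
g(Q, u) = (Q + u)² (g(Q, u) = (Q + u)*(Q + u) = (Q + u)²)
-553/2839 - 2152/g((-31 + 27)*(21 - 33), 0) = -553/2839 - 2152/((-31 + 27)*(21 - 33) + 0)² = -553*1/2839 - 2152/(-4*(-12) + 0)² = -553/2839 - 2152/(48 + 0)² = -553/2839 - 2152/(48²) = -553/2839 - 2152/2304 = -553/2839 - 2152*1/2304 = -553/2839 - 269/288 = -922955/817632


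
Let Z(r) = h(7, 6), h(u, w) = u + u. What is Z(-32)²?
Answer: 196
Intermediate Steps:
h(u, w) = 2*u
Z(r) = 14 (Z(r) = 2*7 = 14)
Z(-32)² = 14² = 196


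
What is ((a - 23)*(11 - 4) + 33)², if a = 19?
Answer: 25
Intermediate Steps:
((a - 23)*(11 - 4) + 33)² = ((19 - 23)*(11 - 4) + 33)² = (-4*7 + 33)² = (-28 + 33)² = 5² = 25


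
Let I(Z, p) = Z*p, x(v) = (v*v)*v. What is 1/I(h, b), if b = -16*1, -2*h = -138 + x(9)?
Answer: 1/4728 ≈ 0.00021151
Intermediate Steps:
x(v) = v**3 (x(v) = v**2*v = v**3)
h = -591/2 (h = -(-138 + 9**3)/2 = -(-138 + 729)/2 = -1/2*591 = -591/2 ≈ -295.50)
b = -16
1/I(h, b) = 1/(-591/2*(-16)) = 1/4728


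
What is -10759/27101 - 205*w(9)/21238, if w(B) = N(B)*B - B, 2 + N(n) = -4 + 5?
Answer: -1567036/7019159 ≈ -0.22325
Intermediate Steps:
N(n) = -1 (N(n) = -2 + (-4 + 5) = -2 + 1 = -1)
w(B) = -2*B (w(B) = -B - B = -2*B)
-10759/27101 - 205*w(9)/21238 = -10759/27101 - (-410)*9/21238 = -10759*1/27101 - 205*(-18)*(1/21238) = -10759/27101 + 3690*(1/21238) = -10759/27101 + 45/259 = -1567036/7019159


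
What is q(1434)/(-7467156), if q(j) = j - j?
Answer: 0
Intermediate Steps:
q(j) = 0
q(1434)/(-7467156) = 0/(-7467156) = 0*(-1/7467156) = 0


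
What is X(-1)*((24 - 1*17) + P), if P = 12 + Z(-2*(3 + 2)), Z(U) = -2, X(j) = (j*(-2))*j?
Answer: -34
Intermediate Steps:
X(j) = -2*j² (X(j) = (-2*j)*j = -2*j²)
P = 10 (P = 12 - 2 = 10)
X(-1)*((24 - 1*17) + P) = (-2*(-1)²)*((24 - 1*17) + 10) = (-2*1)*((24 - 17) + 10) = -2*(7 + 10) = -2*17 = -34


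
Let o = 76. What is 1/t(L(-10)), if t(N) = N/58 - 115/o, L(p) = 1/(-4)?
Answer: -4408/6689 ≈ -0.65899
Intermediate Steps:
L(p) = -¼
t(N) = -115/76 + N/58 (t(N) = N/58 - 115/76 = -115/76 + N/58)
1/t(L(-10)) = 1/(-115/76 + (1/58)*(-¼)) = 1/(-115/76 - 1/232) = 1/(-6689/4408) = -4408/6689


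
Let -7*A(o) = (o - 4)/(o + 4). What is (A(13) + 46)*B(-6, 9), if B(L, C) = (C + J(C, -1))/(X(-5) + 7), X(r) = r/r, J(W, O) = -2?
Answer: 5465/136 ≈ 40.184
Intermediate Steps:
X(r) = 1
B(L, C) = -¼ + C/8 (B(L, C) = (C - 2)/(1 + 7) = (-2 + C)/8 = (-2 + C)*(⅛) = -¼ + C/8)
A(o) = -(-4 + o)/(7*(4 + o)) (A(o) = -(o - 4)/(7*(o + 4)) = -(-4 + o)/(7*(4 + o)))
(A(13) + 46)*B(-6, 9) = ((4 - 1*13)/(7*(4 + 13)) + 46)*(-¼ + (⅛)*9) = ((⅐)*(4 - 13)/17 + 46)*(-¼ + 9/8) = ((⅐)*(1/17)*(-9) + 46)*(7/8) = (-9/119 + 46)*(7/8) = (5465/119)*(7/8) = 5465/136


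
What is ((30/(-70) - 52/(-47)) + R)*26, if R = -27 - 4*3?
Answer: -327808/329 ≈ -996.38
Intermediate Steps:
R = -39 (R = -27 - 1*12 = -27 - 12 = -39)
((30/(-70) - 52/(-47)) + R)*26 = ((30/(-70) - 52/(-47)) - 39)*26 = ((30*(-1/70) - 52*(-1/47)) - 39)*26 = ((-3/7 + 52/47) - 39)*26 = (223/329 - 39)*26 = -12608/329*26 = -327808/329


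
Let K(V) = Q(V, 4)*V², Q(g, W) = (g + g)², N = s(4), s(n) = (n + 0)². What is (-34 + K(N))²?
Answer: 68701652100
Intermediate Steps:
s(n) = n²
N = 16 (N = 4² = 16)
Q(g, W) = 4*g² (Q(g, W) = (2*g)² = 4*g²)
K(V) = 4*V⁴ (K(V) = (4*V²)*V² = 4*V⁴)
(-34 + K(N))² = (-34 + 4*16⁴)² = (-34 + 4*65536)² = (-34 + 262144)² = 262110² = 68701652100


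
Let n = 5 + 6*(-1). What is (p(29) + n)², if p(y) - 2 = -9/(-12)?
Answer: 49/16 ≈ 3.0625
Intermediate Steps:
n = -1 (n = 5 - 6 = -1)
p(y) = 11/4 (p(y) = 2 - 9/(-12) = 2 - 9*(-1/12) = 2 + ¾ = 11/4)
(p(29) + n)² = (11/4 - 1)² = (7/4)² = 49/16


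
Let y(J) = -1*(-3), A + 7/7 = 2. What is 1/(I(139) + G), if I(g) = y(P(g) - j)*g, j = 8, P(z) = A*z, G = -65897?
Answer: -1/65480 ≈ -1.5272e-5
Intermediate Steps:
A = 1 (A = -1 + 2 = 1)
P(z) = z (P(z) = 1*z = z)
y(J) = 3
I(g) = 3*g
1/(I(139) + G) = 1/(3*139 - 65897) = 1/(417 - 65897) = 1/(-65480) = -1/65480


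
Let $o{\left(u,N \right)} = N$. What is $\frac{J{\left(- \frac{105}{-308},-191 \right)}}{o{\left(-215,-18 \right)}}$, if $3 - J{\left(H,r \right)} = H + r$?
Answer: $- \frac{8521}{792} \approx -10.759$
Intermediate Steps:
$J{\left(H,r \right)} = 3 - H - r$ ($J{\left(H,r \right)} = 3 - \left(H + r\right) = 3 - H - r$)
$\frac{J{\left(- \frac{105}{-308},-191 \right)}}{o{\left(-215,-18 \right)}} = \frac{3 - - \frac{105}{-308} - -191}{-18} = \left(3 - \left(-105\right) \left(- \frac{1}{308}\right) + 191\right) \left(- \frac{1}{18}\right) = \left(3 - \frac{15}{44} + 191\right) \left(- \frac{1}{18}\right) = \frac{8521}{44} \left(- \frac{1}{18}\right) = - \frac{8521}{792}$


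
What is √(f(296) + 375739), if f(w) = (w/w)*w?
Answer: √376035 ≈ 613.22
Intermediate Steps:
f(w) = w (f(w) = 1*w = w)
√(f(296) + 375739) = √(296 + 375739) = √376035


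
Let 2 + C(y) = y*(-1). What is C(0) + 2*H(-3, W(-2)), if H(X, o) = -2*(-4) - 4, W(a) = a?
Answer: 6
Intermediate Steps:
C(y) = -2 - y (C(y) = -2 + y*(-1) = -2 - y)
H(X, o) = 4 (H(X, o) = 8 - 4 = 4)
C(0) + 2*H(-3, W(-2)) = (-2 - 1*0) + 2*4 = (-2 + 0) + 8 = -2 + 8 = 6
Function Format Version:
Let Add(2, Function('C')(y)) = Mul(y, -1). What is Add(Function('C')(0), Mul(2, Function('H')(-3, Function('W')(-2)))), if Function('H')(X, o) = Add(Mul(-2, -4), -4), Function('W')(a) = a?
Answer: 6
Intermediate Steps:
Function('C')(y) = Add(-2, Mul(-1, y)) (Function('C')(y) = Add(-2, Mul(y, -1)) = Add(-2, Mul(-1, y)))
Function('H')(X, o) = 4 (Function('H')(X, o) = Add(8, -4) = 4)
Add(Function('C')(0), Mul(2, Function('H')(-3, Function('W')(-2)))) = Add(Add(-2, Mul(-1, 0)), Mul(2, 4)) = Add(Add(-2, 0), 8) = Add(-2, 8) = 6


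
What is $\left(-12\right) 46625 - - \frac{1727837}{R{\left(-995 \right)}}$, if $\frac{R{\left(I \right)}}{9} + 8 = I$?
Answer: $- \frac{5052334337}{9027} \approx -5.5969 \cdot 10^{5}$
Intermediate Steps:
$R{\left(I \right)} = -72 + 9 I$
$\left(-12\right) 46625 - - \frac{1727837}{R{\left(-995 \right)}} = \left(-12\right) 46625 - - \frac{1727837}{-72 + 9 \left(-995\right)} = -559500 - - \frac{1727837}{-72 - 8955} = -559500 - - \frac{1727837}{-9027} = -559500 - \left(-1727837\right) \left(- \frac{1}{9027}\right) = -559500 - \frac{1727837}{9027} = - \frac{5052334337}{9027}$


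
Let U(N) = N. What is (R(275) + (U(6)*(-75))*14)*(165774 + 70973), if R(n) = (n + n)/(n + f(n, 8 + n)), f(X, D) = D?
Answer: -13421454725/9 ≈ -1.4913e+9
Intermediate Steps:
R(n) = 2*n/(8 + 2*n) (R(n) = (n + n)/(n + (8 + n)) = (2*n)/(8 + 2*n) = 2*n/(8 + 2*n))
(R(275) + (U(6)*(-75))*14)*(165774 + 70973) = (275/(4 + 275) + (6*(-75))*14)*(165774 + 70973) = (275/279 - 450*14)*236747 = (275*(1/279) - 6300)*236747 = (275/279 - 6300)*236747 = -1757425/279*236747 = -13421454725/9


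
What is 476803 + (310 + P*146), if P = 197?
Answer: 505875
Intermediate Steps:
476803 + (310 + P*146) = 476803 + (310 + 197*146) = 476803 + (310 + 28762) = 476803 + 29072 = 505875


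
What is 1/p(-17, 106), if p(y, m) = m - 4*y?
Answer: 1/174 ≈ 0.0057471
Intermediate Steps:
1/p(-17, 106) = 1/(106 - 4*(-17)) = 1/(106 + 68) = 1/174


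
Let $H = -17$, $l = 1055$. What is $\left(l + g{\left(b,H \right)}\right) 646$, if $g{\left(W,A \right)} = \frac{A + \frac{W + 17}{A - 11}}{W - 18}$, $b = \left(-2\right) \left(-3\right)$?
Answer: $\frac{114658217}{168} \approx 6.8249 \cdot 10^{5}$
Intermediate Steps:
$b = 6$
$g{\left(W,A \right)} = \frac{A + \frac{17 + W}{-11 + A}}{-18 + W}$
$\left(l + g{\left(b,H \right)}\right) 646 = \left(1055 + \frac{17 + 6 + \left(-17\right)^{2} - -187}{198 - -306 - 66 - 102}\right) 646 = \left(1055 + \frac{17 + 6 + 289 + 187}{198 + 306 - 66 - 102}\right) 646 = \left(1055 + \frac{1}{336} \cdot 499\right) 646 = \left(1055 + \frac{499}{336}\right) 646 = \frac{354979}{336} \cdot 646 = \frac{114658217}{168}$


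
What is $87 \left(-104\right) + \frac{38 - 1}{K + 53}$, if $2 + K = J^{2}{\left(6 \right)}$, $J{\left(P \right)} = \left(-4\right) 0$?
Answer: $- \frac{461411}{51} \approx -9047.3$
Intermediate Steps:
$J{\left(P \right)} = 0$
$K = -2$ ($K = -2 + 0^{2} = -2 + 0 = -2$)
$87 \left(-104\right) + \frac{38 - 1}{K + 53} = 87 \left(-104\right) + \frac{38 - 1}{-2 + 53} = -9048 + \frac{37}{51} = - \frac{461411}{51}$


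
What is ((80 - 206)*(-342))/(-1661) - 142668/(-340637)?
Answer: -1312887096/51436187 ≈ -25.525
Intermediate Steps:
((80 - 206)*(-342))/(-1661) - 142668/(-340637) = -126*(-342)*(-1/1661) - 142668*(-1/340637) = 43092*(-1/1661) + 142668/340637 = -43092/1661 + 142668/340637 = -1312887096/51436187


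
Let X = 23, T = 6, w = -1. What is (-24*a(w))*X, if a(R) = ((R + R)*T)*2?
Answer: 13248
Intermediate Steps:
a(R) = 24*R (a(R) = ((R + R)*6)*2 = ((2*R)*6)*2 = (12*R)*2 = 24*R)
(-24*a(w))*X = -576*(-1)*23 = -24*(-24)*23 = 576*23 = 13248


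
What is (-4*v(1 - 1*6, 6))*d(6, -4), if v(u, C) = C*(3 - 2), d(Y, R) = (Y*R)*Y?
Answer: 3456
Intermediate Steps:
d(Y, R) = R*Y² (d(Y, R) = (R*Y)*Y = R*Y²)
v(u, C) = C (v(u, C) = C*1 = C)
(-4*v(1 - 1*6, 6))*d(6, -4) = (-4*6)*(-4*6²) = -(-96)*36 = -24*(-144) = 3456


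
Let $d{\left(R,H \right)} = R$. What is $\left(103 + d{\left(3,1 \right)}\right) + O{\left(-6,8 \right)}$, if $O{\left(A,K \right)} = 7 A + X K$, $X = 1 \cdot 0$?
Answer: $64$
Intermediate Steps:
$X = 0$
$O{\left(A,K \right)} = 7 A$ ($O{\left(A,K \right)} = 7 A + 0 K = 7 A + 0 = 7 A$)
$\left(103 + d{\left(3,1 \right)}\right) + O{\left(-6,8 \right)} = \left(103 + 3\right) + 7 \left(-6\right) = 106 - 42 = 64$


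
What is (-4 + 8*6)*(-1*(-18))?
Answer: 792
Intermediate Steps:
(-4 + 8*6)*(-1*(-18)) = (-4 + 48)*18 = 44*18 = 792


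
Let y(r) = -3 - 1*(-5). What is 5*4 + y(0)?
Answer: 22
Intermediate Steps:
y(r) = 2 (y(r) = -3 + 5 = 2)
5*4 + y(0) = 5*4 + 2 = 20 + 2 = 22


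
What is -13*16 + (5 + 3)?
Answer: -200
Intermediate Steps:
-13*16 + (5 + 3) = -208 + 8 = -200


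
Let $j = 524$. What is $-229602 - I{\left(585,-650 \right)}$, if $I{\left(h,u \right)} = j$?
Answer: $-230126$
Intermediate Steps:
$I{\left(h,u \right)} = 524$
$-229602 - I{\left(585,-650 \right)} = -229602 - 524 = -230126$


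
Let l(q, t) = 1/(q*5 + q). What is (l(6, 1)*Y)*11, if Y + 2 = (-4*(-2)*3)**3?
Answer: 76021/18 ≈ 4223.4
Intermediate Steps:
Y = 13822 (Y = -2 + (-4*(-2)*3)**3 = -2 + (8*3)**3 = -2 + 24**3 = -2 + 13824 = 13822)
l(q, t) = 1/(6*q) (l(q, t) = 1/(5*q + q) = 1/(6*q))
(l(6, 1)*Y)*11 = (((1/6)/6)*13822)*11 = (((1/6)*(1/6))*13822)*11 = ((1/36)*13822)*11 = (6911/18)*11 = 76021/18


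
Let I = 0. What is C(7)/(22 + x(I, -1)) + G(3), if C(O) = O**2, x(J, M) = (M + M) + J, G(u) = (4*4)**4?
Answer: 1310769/20 ≈ 65539.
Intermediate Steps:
G(u) = 65536 (G(u) = 16**4 = 65536)
x(J, M) = J + 2*M (x(J, M) = 2*M + J = J + 2*M)
C(7)/(22 + x(I, -1)) + G(3) = 7**2/(22 + (0 + 2*(-1))) + 65536 = 49/(22 + (0 - 2)) + 65536 = 49/(22 - 2) + 65536 = 49/20 + 65536 = 1310769/20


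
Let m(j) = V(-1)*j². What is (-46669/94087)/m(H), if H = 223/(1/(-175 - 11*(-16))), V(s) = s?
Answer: 6667/668407489 ≈ 9.9745e-6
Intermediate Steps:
H = 223 (H = 223/(1/(-175 + 176)) = 223/(1/1) = 223/1 = 223*1 = 223)
m(j) = -j²
(-46669/94087)/m(H) = (-46669/94087)/((-1*223²)) = (-46669*1/94087)/((-1*49729)) = -6667/13441/(-49729) = -6667/13441*(-1/49729) = 6667/668407489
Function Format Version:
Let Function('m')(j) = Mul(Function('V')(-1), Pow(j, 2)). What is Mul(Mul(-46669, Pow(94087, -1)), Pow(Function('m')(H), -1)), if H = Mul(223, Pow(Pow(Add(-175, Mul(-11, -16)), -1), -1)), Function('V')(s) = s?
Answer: Rational(6667, 668407489) ≈ 9.9745e-6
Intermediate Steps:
H = 223 (H = Mul(223, Pow(Pow(Add(-175, 176), -1), -1)) = Mul(223, Pow(Pow(1, -1), -1)) = Mul(223, Pow(1, -1)) = Mul(223, 1) = 223)
Function('m')(j) = Mul(-1, Pow(j, 2))
Mul(Mul(-46669, Pow(94087, -1)), Pow(Function('m')(H), -1)) = Mul(Mul(-46669, Pow(94087, -1)), Pow(Mul(-1, Pow(223, 2)), -1)) = Mul(Mul(-46669, Rational(1, 94087)), Pow(Mul(-1, 49729), -1)) = Mul(Rational(-6667, 13441), Pow(-49729, -1)) = Mul(Rational(-6667, 13441), Rational(-1, 49729)) = Rational(6667, 668407489)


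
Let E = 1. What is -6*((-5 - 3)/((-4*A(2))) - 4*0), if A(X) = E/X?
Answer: -24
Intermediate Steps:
A(X) = 1/X
-6*((-5 - 3)/((-4*A(2))) - 4*0) = -6*((-5 - 3)/((-4/2)) - 4*0) = -6*(-8/((-4*½)) + 0) = -6*(-8/(-2) + 0) = -6*(-8*(-½) + 0) = -6*(4 + 0) = -6*4 = -24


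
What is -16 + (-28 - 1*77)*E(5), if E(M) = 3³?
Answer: -2851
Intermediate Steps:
E(M) = 27
-16 + (-28 - 1*77)*E(5) = -16 + (-28 - 1*77)*27 = -16 + (-28 - 77)*27 = -16 - 105*27 = -16 - 2835 = -2851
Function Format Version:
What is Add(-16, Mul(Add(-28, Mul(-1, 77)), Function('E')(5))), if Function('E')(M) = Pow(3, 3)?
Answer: -2851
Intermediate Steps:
Function('E')(M) = 27
Add(-16, Mul(Add(-28, Mul(-1, 77)), Function('E')(5))) = Add(-16, Mul(Add(-28, Mul(-1, 77)), 27)) = Add(-16, Mul(Add(-28, -77), 27)) = Add(-16, Mul(-105, 27)) = Add(-16, -2835) = -2851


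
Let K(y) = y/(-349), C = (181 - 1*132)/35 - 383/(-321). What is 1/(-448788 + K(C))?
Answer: -560145/251386358422 ≈ -2.2282e-6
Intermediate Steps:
C = 4162/1605 (C = (181 - 132)*(1/35) - 383*(-1/321) = 49*(1/35) + 383/321 = 7/5 + 383/321 = 4162/1605 ≈ 2.5931)
K(y) = -y/349 (K(y) = y*(-1/349) = -y/349)
1/(-448788 + K(C)) = 1/(-448788 - 1/349*4162/1605) = 1/(-448788 - 4162/560145) = 1/(-251386358422/560145) = -560145/251386358422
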